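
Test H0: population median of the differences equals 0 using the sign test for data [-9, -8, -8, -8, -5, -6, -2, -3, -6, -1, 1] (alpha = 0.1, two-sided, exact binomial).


Step 1: Discard zero differences. Original n = 11; n_eff = number of nonzero differences = 11.
Nonzero differences (with sign): -9, -8, -8, -8, -5, -6, -2, -3, -6, -1, +1
Step 2: Count signs: positive = 1, negative = 10.
Step 3: Under H0: P(positive) = 0.5, so the number of positives S ~ Bin(11, 0.5).
Step 4: Two-sided exact p-value = sum of Bin(11,0.5) probabilities at or below the observed probability = 0.011719.
Step 5: alpha = 0.1. reject H0.

n_eff = 11, pos = 1, neg = 10, p = 0.011719, reject H0.


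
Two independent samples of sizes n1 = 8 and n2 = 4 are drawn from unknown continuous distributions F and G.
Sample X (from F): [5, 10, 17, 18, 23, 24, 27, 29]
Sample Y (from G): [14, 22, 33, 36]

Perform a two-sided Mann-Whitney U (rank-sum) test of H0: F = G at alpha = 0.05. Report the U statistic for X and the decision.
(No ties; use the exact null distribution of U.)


Step 1: Combine and sort all 12 observations; assign midranks.
sorted (value, group): (5,X), (10,X), (14,Y), (17,X), (18,X), (22,Y), (23,X), (24,X), (27,X), (29,X), (33,Y), (36,Y)
ranks: 5->1, 10->2, 14->3, 17->4, 18->5, 22->6, 23->7, 24->8, 27->9, 29->10, 33->11, 36->12
Step 2: Rank sum for X: R1 = 1 + 2 + 4 + 5 + 7 + 8 + 9 + 10 = 46.
Step 3: U_X = R1 - n1(n1+1)/2 = 46 - 8*9/2 = 46 - 36 = 10.
       U_Y = n1*n2 - U_X = 32 - 10 = 22.
Step 4: No ties, so the exact null distribution of U (based on enumerating the C(12,8) = 495 equally likely rank assignments) gives the two-sided p-value.
Step 5: p-value = 0.367677; compare to alpha = 0.05. fail to reject H0.

U_X = 10, p = 0.367677, fail to reject H0 at alpha = 0.05.


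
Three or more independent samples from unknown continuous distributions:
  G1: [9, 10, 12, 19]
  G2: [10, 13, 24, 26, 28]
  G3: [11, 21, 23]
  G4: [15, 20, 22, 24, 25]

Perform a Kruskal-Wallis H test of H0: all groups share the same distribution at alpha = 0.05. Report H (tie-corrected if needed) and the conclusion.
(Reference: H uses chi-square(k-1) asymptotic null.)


Step 1: Combine all N = 17 observations and assign midranks.
sorted (value, group, rank): (9,G1,1), (10,G1,2.5), (10,G2,2.5), (11,G3,4), (12,G1,5), (13,G2,6), (15,G4,7), (19,G1,8), (20,G4,9), (21,G3,10), (22,G4,11), (23,G3,12), (24,G2,13.5), (24,G4,13.5), (25,G4,15), (26,G2,16), (28,G2,17)
Step 2: Sum ranks within each group.
R_1 = 16.5 (n_1 = 4)
R_2 = 55 (n_2 = 5)
R_3 = 26 (n_3 = 3)
R_4 = 55.5 (n_4 = 5)
Step 3: H = 12/(N(N+1)) * sum(R_i^2/n_i) - 3(N+1)
     = 12/(17*18) * (16.5^2/4 + 55^2/5 + 26^2/3 + 55.5^2/5) - 3*18
     = 0.039216 * 1514.45 - 54
     = 5.390033.
Step 4: Ties present; correction factor C = 1 - 12/(17^3 - 17) = 0.997549. Corrected H = 5.390033 / 0.997549 = 5.403276.
Step 5: Under H0, H ~ chi^2(3); p-value = 0.144540.
Step 6: alpha = 0.05. fail to reject H0.

H = 5.4033, df = 3, p = 0.144540, fail to reject H0.


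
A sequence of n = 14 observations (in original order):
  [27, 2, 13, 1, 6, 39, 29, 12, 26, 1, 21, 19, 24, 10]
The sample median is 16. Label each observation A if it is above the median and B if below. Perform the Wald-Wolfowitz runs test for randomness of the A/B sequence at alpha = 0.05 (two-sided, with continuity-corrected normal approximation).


Step 1: Compute median = 16; label A = above, B = below.
Labels in order: ABBBBAABABAAAB  (n_A = 7, n_B = 7)
Step 2: Count runs R = 8.
Step 3: Under H0 (random ordering), E[R] = 2*n_A*n_B/(n_A+n_B) + 1 = 2*7*7/14 + 1 = 8.0000.
        Var[R] = 2*n_A*n_B*(2*n_A*n_B - n_A - n_B) / ((n_A+n_B)^2 * (n_A+n_B-1)) = 8232/2548 = 3.2308.
        SD[R] = 1.7974.
Step 4: R = E[R], so z = 0 with no continuity correction.
Step 5: Two-sided p-value via normal approximation = 2*(1 - Phi(|z|)) = 1.000000.
Step 6: alpha = 0.05. fail to reject H0.

R = 8, z = 0.0000, p = 1.000000, fail to reject H0.


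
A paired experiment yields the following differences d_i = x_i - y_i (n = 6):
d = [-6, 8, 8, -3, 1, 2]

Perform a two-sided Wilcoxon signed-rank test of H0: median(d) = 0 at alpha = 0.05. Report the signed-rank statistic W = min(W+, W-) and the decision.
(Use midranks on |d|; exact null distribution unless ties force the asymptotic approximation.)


Step 1: Drop any zero differences (none here) and take |d_i|.
|d| = [6, 8, 8, 3, 1, 2]
Step 2: Midrank |d_i| (ties get averaged ranks).
ranks: |6|->4, |8|->5.5, |8|->5.5, |3|->3, |1|->1, |2|->2
Step 3: Attach original signs; sum ranks with positive sign and with negative sign.
W+ = 5.5 + 5.5 + 1 + 2 = 14
W- = 4 + 3 = 7
(Check: W+ + W- = 21 should equal n(n+1)/2 = 21.)
Step 4: Test statistic W = min(W+, W-) = 7.
Step 5: Ties in |d|, so use the tie-corrected normal approximation.
        E[W] = n(n+1)/4 = 6*7/4 = 10.5.
        Tie groups: |d|=8 (t=2); sum(t^3 - t) = 6.
        Var[W] = n(n+1)(2n+1)/24 - sum(t^3-t)/48 = 546/24 - 6/48 = 22.625.
        z = (W - E[W]) / sqrt(Var[W]) = (7 - 10.5) / 4.7566 = -0.7358.
        Two-sided p = 2*Phi(z) = 0.461838.
Step 6: alpha = 0.05. fail to reject H0.

W+ = 14, W- = 7, W = min = 7, p = 0.461838, fail to reject H0.


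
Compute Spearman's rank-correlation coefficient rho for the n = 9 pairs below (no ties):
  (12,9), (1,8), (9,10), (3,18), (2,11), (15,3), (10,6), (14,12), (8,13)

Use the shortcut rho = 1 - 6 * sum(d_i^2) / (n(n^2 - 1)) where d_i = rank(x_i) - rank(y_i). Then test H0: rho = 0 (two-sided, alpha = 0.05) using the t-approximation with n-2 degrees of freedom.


Step 1: Rank x and y separately (midranks; no ties here).
rank(x): 12->7, 1->1, 9->5, 3->3, 2->2, 15->9, 10->6, 14->8, 8->4
rank(y): 9->4, 8->3, 10->5, 18->9, 11->6, 3->1, 6->2, 12->7, 13->8
Step 2: d_i = R_x(i) - R_y(i); compute d_i^2.
  (7-4)^2=9, (1-3)^2=4, (5-5)^2=0, (3-9)^2=36, (2-6)^2=16, (9-1)^2=64, (6-2)^2=16, (8-7)^2=1, (4-8)^2=16
sum(d^2) = 162.
Step 3: rho = 1 - 6*162 / (9*(9^2 - 1)) = 1 - 972/720 = -0.350000.
Step 4: Under H0, t = rho * sqrt((n-2)/(1-rho^2)) = -0.9885 ~ t(7).
Step 5: Two-sided p-value from the t-distribution with 7 df = 0.355820.
Step 6: alpha = 0.05. fail to reject H0.

rho = -0.3500, p = 0.355820, fail to reject H0 at alpha = 0.05.


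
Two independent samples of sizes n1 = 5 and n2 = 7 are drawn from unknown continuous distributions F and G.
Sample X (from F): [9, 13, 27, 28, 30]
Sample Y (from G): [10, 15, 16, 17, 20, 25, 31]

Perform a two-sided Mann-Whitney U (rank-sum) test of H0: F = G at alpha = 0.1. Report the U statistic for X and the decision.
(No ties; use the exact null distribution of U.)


Step 1: Combine and sort all 12 observations; assign midranks.
sorted (value, group): (9,X), (10,Y), (13,X), (15,Y), (16,Y), (17,Y), (20,Y), (25,Y), (27,X), (28,X), (30,X), (31,Y)
ranks: 9->1, 10->2, 13->3, 15->4, 16->5, 17->6, 20->7, 25->8, 27->9, 28->10, 30->11, 31->12
Step 2: Rank sum for X: R1 = 1 + 3 + 9 + 10 + 11 = 34.
Step 3: U_X = R1 - n1(n1+1)/2 = 34 - 5*6/2 = 34 - 15 = 19.
       U_Y = n1*n2 - U_X = 35 - 19 = 16.
Step 4: No ties, so the exact null distribution of U (based on enumerating the C(12,5) = 792 equally likely rank assignments) gives the two-sided p-value.
Step 5: p-value = 0.876263; compare to alpha = 0.1. fail to reject H0.

U_X = 19, p = 0.876263, fail to reject H0 at alpha = 0.1.


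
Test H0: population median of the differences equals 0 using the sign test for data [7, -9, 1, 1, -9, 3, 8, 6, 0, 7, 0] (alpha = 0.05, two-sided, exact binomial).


Step 1: Discard zero differences. Original n = 11; n_eff = number of nonzero differences = 9.
Nonzero differences (with sign): +7, -9, +1, +1, -9, +3, +8, +6, +7
Step 2: Count signs: positive = 7, negative = 2.
Step 3: Under H0: P(positive) = 0.5, so the number of positives S ~ Bin(9, 0.5).
Step 4: Two-sided exact p-value = sum of Bin(9,0.5) probabilities at or below the observed probability = 0.179688.
Step 5: alpha = 0.05. fail to reject H0.

n_eff = 9, pos = 7, neg = 2, p = 0.179688, fail to reject H0.


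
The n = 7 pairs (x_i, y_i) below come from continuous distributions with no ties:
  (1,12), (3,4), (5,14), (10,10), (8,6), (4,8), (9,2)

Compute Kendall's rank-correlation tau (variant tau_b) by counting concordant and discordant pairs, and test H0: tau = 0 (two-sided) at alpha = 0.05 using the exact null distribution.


Step 1: Enumerate the 21 unordered pairs (i,j) with i<j and classify each by sign(x_j-x_i) * sign(y_j-y_i).
  (1,2):dx=+2,dy=-8->D; (1,3):dx=+4,dy=+2->C; (1,4):dx=+9,dy=-2->D; (1,5):dx=+7,dy=-6->D
  (1,6):dx=+3,dy=-4->D; (1,7):dx=+8,dy=-10->D; (2,3):dx=+2,dy=+10->C; (2,4):dx=+7,dy=+6->C
  (2,5):dx=+5,dy=+2->C; (2,6):dx=+1,dy=+4->C; (2,7):dx=+6,dy=-2->D; (3,4):dx=+5,dy=-4->D
  (3,5):dx=+3,dy=-8->D; (3,6):dx=-1,dy=-6->C; (3,7):dx=+4,dy=-12->D; (4,5):dx=-2,dy=-4->C
  (4,6):dx=-6,dy=-2->C; (4,7):dx=-1,dy=-8->C; (5,6):dx=-4,dy=+2->D; (5,7):dx=+1,dy=-4->D
  (6,7):dx=+5,dy=-6->D
Step 2: C = 9, D = 12, total pairs = 21.
Step 3: tau = (C - D)/(n(n-1)/2) = (9 - 12)/21 = -0.142857.
Step 4: Exact two-sided p-value (enumerate n! = 5040 permutations of y under H0): p = 0.772619.
Step 5: alpha = 0.05. fail to reject H0.

tau_b = -0.1429 (C=9, D=12), p = 0.772619, fail to reject H0.


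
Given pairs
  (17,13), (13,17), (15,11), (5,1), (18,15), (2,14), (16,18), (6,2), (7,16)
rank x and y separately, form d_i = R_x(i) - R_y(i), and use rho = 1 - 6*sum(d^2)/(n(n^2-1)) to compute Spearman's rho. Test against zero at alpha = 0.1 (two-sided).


Step 1: Rank x and y separately (midranks; no ties here).
rank(x): 17->8, 13->5, 15->6, 5->2, 18->9, 2->1, 16->7, 6->3, 7->4
rank(y): 13->4, 17->8, 11->3, 1->1, 15->6, 14->5, 18->9, 2->2, 16->7
Step 2: d_i = R_x(i) - R_y(i); compute d_i^2.
  (8-4)^2=16, (5-8)^2=9, (6-3)^2=9, (2-1)^2=1, (9-6)^2=9, (1-5)^2=16, (7-9)^2=4, (3-2)^2=1, (4-7)^2=9
sum(d^2) = 74.
Step 3: rho = 1 - 6*74 / (9*(9^2 - 1)) = 1 - 444/720 = 0.383333.
Step 4: Under H0, t = rho * sqrt((n-2)/(1-rho^2)) = 1.0981 ~ t(7).
Step 5: Two-sided p-value from the t-distribution with 7 df = 0.308495.
Step 6: alpha = 0.1. fail to reject H0.

rho = 0.3833, p = 0.308495, fail to reject H0 at alpha = 0.1.


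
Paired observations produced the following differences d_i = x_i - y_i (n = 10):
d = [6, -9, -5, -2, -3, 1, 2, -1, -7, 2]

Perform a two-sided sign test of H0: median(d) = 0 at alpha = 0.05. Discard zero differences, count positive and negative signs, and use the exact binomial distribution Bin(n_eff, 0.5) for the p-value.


Step 1: Discard zero differences. Original n = 10; n_eff = number of nonzero differences = 10.
Nonzero differences (with sign): +6, -9, -5, -2, -3, +1, +2, -1, -7, +2
Step 2: Count signs: positive = 4, negative = 6.
Step 3: Under H0: P(positive) = 0.5, so the number of positives S ~ Bin(10, 0.5).
Step 4: Two-sided exact p-value = sum of Bin(10,0.5) probabilities at or below the observed probability = 0.753906.
Step 5: alpha = 0.05. fail to reject H0.

n_eff = 10, pos = 4, neg = 6, p = 0.753906, fail to reject H0.


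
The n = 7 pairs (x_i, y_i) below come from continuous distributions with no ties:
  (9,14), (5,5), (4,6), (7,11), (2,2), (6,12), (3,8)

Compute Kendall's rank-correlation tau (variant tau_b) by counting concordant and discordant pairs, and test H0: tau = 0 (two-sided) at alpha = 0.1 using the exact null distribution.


Step 1: Enumerate the 21 unordered pairs (i,j) with i<j and classify each by sign(x_j-x_i) * sign(y_j-y_i).
  (1,2):dx=-4,dy=-9->C; (1,3):dx=-5,dy=-8->C; (1,4):dx=-2,dy=-3->C; (1,5):dx=-7,dy=-12->C
  (1,6):dx=-3,dy=-2->C; (1,7):dx=-6,dy=-6->C; (2,3):dx=-1,dy=+1->D; (2,4):dx=+2,dy=+6->C
  (2,5):dx=-3,dy=-3->C; (2,6):dx=+1,dy=+7->C; (2,7):dx=-2,dy=+3->D; (3,4):dx=+3,dy=+5->C
  (3,5):dx=-2,dy=-4->C; (3,6):dx=+2,dy=+6->C; (3,7):dx=-1,dy=+2->D; (4,5):dx=-5,dy=-9->C
  (4,6):dx=-1,dy=+1->D; (4,7):dx=-4,dy=-3->C; (5,6):dx=+4,dy=+10->C; (5,7):dx=+1,dy=+6->C
  (6,7):dx=-3,dy=-4->C
Step 2: C = 17, D = 4, total pairs = 21.
Step 3: tau = (C - D)/(n(n-1)/2) = (17 - 4)/21 = 0.619048.
Step 4: Exact two-sided p-value (enumerate n! = 5040 permutations of y under H0): p = 0.069048.
Step 5: alpha = 0.1. reject H0.

tau_b = 0.6190 (C=17, D=4), p = 0.069048, reject H0.


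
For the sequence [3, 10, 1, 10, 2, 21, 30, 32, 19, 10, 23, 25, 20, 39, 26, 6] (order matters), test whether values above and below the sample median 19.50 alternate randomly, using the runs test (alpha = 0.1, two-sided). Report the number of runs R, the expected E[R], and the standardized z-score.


Step 1: Compute median = 19.50; label A = above, B = below.
Labels in order: BBBBBAAABBAAAAAB  (n_A = 8, n_B = 8)
Step 2: Count runs R = 5.
Step 3: Under H0 (random ordering), E[R] = 2*n_A*n_B/(n_A+n_B) + 1 = 2*8*8/16 + 1 = 9.0000.
        Var[R] = 2*n_A*n_B*(2*n_A*n_B - n_A - n_B) / ((n_A+n_B)^2 * (n_A+n_B-1)) = 14336/3840 = 3.7333.
        SD[R] = 1.9322.
Step 4: Continuity-corrected z = (R + 0.5 - E[R]) / SD[R] = (5 + 0.5 - 9.0000) / 1.9322 = -1.8114.
Step 5: Two-sided p-value via normal approximation = 2*(1 - Phi(|z|)) = 0.070076.
Step 6: alpha = 0.1. reject H0.

R = 5, z = -1.8114, p = 0.070076, reject H0.


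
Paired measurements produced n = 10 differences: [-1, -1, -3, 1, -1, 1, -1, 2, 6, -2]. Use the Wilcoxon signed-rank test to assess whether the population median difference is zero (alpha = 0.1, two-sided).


Step 1: Drop any zero differences (none here) and take |d_i|.
|d| = [1, 1, 3, 1, 1, 1, 1, 2, 6, 2]
Step 2: Midrank |d_i| (ties get averaged ranks).
ranks: |1|->3.5, |1|->3.5, |3|->9, |1|->3.5, |1|->3.5, |1|->3.5, |1|->3.5, |2|->7.5, |6|->10, |2|->7.5
Step 3: Attach original signs; sum ranks with positive sign and with negative sign.
W+ = 3.5 + 3.5 + 7.5 + 10 = 24.5
W- = 3.5 + 3.5 + 9 + 3.5 + 3.5 + 7.5 = 30.5
(Check: W+ + W- = 55 should equal n(n+1)/2 = 55.)
Step 4: Test statistic W = min(W+, W-) = 24.5.
Step 5: Ties in |d|, so use the tie-corrected normal approximation.
        E[W] = n(n+1)/4 = 10*11/4 = 27.5.
        Tie groups: |d|=1 (t=6), |d|=2 (t=2); sum(t^3 - t) = 216.
        Var[W] = n(n+1)(2n+1)/24 - sum(t^3-t)/48 = 2310/24 - 216/48 = 91.75.
        z = (W - E[W]) / sqrt(Var[W]) = (24.5 - 27.5) / 9.5786 = -0.3132.
        Two-sided p = 2*Phi(z) = 0.754131.
Step 6: alpha = 0.1. fail to reject H0.

W+ = 24.5, W- = 30.5, W = min = 24.5, p = 0.754131, fail to reject H0.


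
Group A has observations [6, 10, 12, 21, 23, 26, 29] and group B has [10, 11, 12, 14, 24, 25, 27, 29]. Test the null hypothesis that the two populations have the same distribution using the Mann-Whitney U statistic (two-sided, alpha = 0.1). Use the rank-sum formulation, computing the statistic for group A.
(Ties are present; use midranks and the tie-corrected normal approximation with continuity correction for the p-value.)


Step 1: Combine and sort all 15 observations; assign midranks.
sorted (value, group): (6,X), (10,X), (10,Y), (11,Y), (12,X), (12,Y), (14,Y), (21,X), (23,X), (24,Y), (25,Y), (26,X), (27,Y), (29,X), (29,Y)
ranks: 6->1, 10->2.5, 10->2.5, 11->4, 12->5.5, 12->5.5, 14->7, 21->8, 23->9, 24->10, 25->11, 26->12, 27->13, 29->14.5, 29->14.5
Step 2: Rank sum for X: R1 = 1 + 2.5 + 5.5 + 8 + 9 + 12 + 14.5 = 52.5.
Step 3: U_X = R1 - n1(n1+1)/2 = 52.5 - 7*8/2 = 52.5 - 28 = 24.5.
       U_Y = n1*n2 - U_X = 56 - 24.5 = 31.5.
Step 4: Ties are present, so use the tie-corrected normal approximation (with continuity correction) for the p-value.
Step 5: p-value = 0.727753; compare to alpha = 0.1. fail to reject H0.

U_X = 24.5, p = 0.727753, fail to reject H0 at alpha = 0.1.


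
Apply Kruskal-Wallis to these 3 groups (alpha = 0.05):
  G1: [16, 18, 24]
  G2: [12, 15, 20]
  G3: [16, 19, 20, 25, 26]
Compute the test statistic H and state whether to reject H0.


Step 1: Combine all N = 11 observations and assign midranks.
sorted (value, group, rank): (12,G2,1), (15,G2,2), (16,G1,3.5), (16,G3,3.5), (18,G1,5), (19,G3,6), (20,G2,7.5), (20,G3,7.5), (24,G1,9), (25,G3,10), (26,G3,11)
Step 2: Sum ranks within each group.
R_1 = 17.5 (n_1 = 3)
R_2 = 10.5 (n_2 = 3)
R_3 = 38 (n_3 = 5)
Step 3: H = 12/(N(N+1)) * sum(R_i^2/n_i) - 3(N+1)
     = 12/(11*12) * (17.5^2/3 + 10.5^2/3 + 38^2/5) - 3*12
     = 0.090909 * 427.633 - 36
     = 2.875758.
Step 4: Ties present; correction factor C = 1 - 12/(11^3 - 11) = 0.990909. Corrected H = 2.875758 / 0.990909 = 2.902141.
Step 5: Under H0, H ~ chi^2(2); p-value = 0.234319.
Step 6: alpha = 0.05. fail to reject H0.

H = 2.9021, df = 2, p = 0.234319, fail to reject H0.


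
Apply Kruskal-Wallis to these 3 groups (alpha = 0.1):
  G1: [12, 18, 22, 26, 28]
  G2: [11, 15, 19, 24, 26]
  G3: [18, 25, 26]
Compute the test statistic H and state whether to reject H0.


Step 1: Combine all N = 13 observations and assign midranks.
sorted (value, group, rank): (11,G2,1), (12,G1,2), (15,G2,3), (18,G1,4.5), (18,G3,4.5), (19,G2,6), (22,G1,7), (24,G2,8), (25,G3,9), (26,G1,11), (26,G2,11), (26,G3,11), (28,G1,13)
Step 2: Sum ranks within each group.
R_1 = 37.5 (n_1 = 5)
R_2 = 29 (n_2 = 5)
R_3 = 24.5 (n_3 = 3)
Step 3: H = 12/(N(N+1)) * sum(R_i^2/n_i) - 3(N+1)
     = 12/(13*14) * (37.5^2/5 + 29^2/5 + 24.5^2/3) - 3*14
     = 0.065934 * 649.533 - 42
     = 0.826374.
Step 4: Ties present; correction factor C = 1 - 30/(13^3 - 13) = 0.986264. Corrected H = 0.826374 / 0.986264 = 0.837883.
Step 5: Under H0, H ~ chi^2(2); p-value = 0.657743.
Step 6: alpha = 0.1. fail to reject H0.

H = 0.8379, df = 2, p = 0.657743, fail to reject H0.


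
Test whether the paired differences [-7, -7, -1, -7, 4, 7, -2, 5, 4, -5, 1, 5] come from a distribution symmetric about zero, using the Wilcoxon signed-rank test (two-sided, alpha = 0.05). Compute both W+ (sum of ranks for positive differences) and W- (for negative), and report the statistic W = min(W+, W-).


Step 1: Drop any zero differences (none here) and take |d_i|.
|d| = [7, 7, 1, 7, 4, 7, 2, 5, 4, 5, 1, 5]
Step 2: Midrank |d_i| (ties get averaged ranks).
ranks: |7|->10.5, |7|->10.5, |1|->1.5, |7|->10.5, |4|->4.5, |7|->10.5, |2|->3, |5|->7, |4|->4.5, |5|->7, |1|->1.5, |5|->7
Step 3: Attach original signs; sum ranks with positive sign and with negative sign.
W+ = 4.5 + 10.5 + 7 + 4.5 + 1.5 + 7 = 35
W- = 10.5 + 10.5 + 1.5 + 10.5 + 3 + 7 = 43
(Check: W+ + W- = 78 should equal n(n+1)/2 = 78.)
Step 4: Test statistic W = min(W+, W-) = 35.
Step 5: Ties in |d|, so use the tie-corrected normal approximation.
        E[W] = n(n+1)/4 = 12*13/4 = 39.
        Tie groups: |d|=1 (t=2), |d|=4 (t=2), |d|=5 (t=3), |d|=7 (t=4); sum(t^3 - t) = 96.
        Var[W] = n(n+1)(2n+1)/24 - sum(t^3-t)/48 = 3900/24 - 96/48 = 160.5.
        z = (W - E[W]) / sqrt(Var[W]) = (35 - 39) / 12.6689 = -0.3157.
        Two-sided p = 2*Phi(z) = 0.752204.
Step 6: alpha = 0.05. fail to reject H0.

W+ = 35, W- = 43, W = min = 35, p = 0.752204, fail to reject H0.


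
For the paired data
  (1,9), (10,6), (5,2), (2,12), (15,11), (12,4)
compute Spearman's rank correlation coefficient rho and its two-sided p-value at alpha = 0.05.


Step 1: Rank x and y separately (midranks; no ties here).
rank(x): 1->1, 10->4, 5->3, 2->2, 15->6, 12->5
rank(y): 9->4, 6->3, 2->1, 12->6, 11->5, 4->2
Step 2: d_i = R_x(i) - R_y(i); compute d_i^2.
  (1-4)^2=9, (4-3)^2=1, (3-1)^2=4, (2-6)^2=16, (6-5)^2=1, (5-2)^2=9
sum(d^2) = 40.
Step 3: rho = 1 - 6*40 / (6*(6^2 - 1)) = 1 - 240/210 = -0.142857.
Step 4: Under H0, t = rho * sqrt((n-2)/(1-rho^2)) = -0.2887 ~ t(4).
Step 5: Two-sided p-value from the t-distribution with 4 df = 0.787172.
Step 6: alpha = 0.05. fail to reject H0.

rho = -0.1429, p = 0.787172, fail to reject H0 at alpha = 0.05.


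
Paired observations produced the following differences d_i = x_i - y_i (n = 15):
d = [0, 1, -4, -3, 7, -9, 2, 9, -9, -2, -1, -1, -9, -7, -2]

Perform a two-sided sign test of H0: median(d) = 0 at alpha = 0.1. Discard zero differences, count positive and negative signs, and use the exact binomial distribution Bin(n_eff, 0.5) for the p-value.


Step 1: Discard zero differences. Original n = 15; n_eff = number of nonzero differences = 14.
Nonzero differences (with sign): +1, -4, -3, +7, -9, +2, +9, -9, -2, -1, -1, -9, -7, -2
Step 2: Count signs: positive = 4, negative = 10.
Step 3: Under H0: P(positive) = 0.5, so the number of positives S ~ Bin(14, 0.5).
Step 4: Two-sided exact p-value = sum of Bin(14,0.5) probabilities at or below the observed probability = 0.179565.
Step 5: alpha = 0.1. fail to reject H0.

n_eff = 14, pos = 4, neg = 10, p = 0.179565, fail to reject H0.


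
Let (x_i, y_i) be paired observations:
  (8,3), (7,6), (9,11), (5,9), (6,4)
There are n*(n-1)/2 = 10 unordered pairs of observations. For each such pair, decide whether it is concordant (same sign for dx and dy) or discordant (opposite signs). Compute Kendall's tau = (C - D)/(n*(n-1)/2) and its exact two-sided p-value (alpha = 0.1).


Step 1: Enumerate the 10 unordered pairs (i,j) with i<j and classify each by sign(x_j-x_i) * sign(y_j-y_i).
  (1,2):dx=-1,dy=+3->D; (1,3):dx=+1,dy=+8->C; (1,4):dx=-3,dy=+6->D; (1,5):dx=-2,dy=+1->D
  (2,3):dx=+2,dy=+5->C; (2,4):dx=-2,dy=+3->D; (2,5):dx=-1,dy=-2->C; (3,4):dx=-4,dy=-2->C
  (3,5):dx=-3,dy=-7->C; (4,5):dx=+1,dy=-5->D
Step 2: C = 5, D = 5, total pairs = 10.
Step 3: tau = (C - D)/(n(n-1)/2) = (5 - 5)/10 = 0.000000.
Step 4: Exact two-sided p-value (enumerate n! = 120 permutations of y under H0): p = 1.000000.
Step 5: alpha = 0.1. fail to reject H0.

tau_b = 0.0000 (C=5, D=5), p = 1.000000, fail to reject H0.


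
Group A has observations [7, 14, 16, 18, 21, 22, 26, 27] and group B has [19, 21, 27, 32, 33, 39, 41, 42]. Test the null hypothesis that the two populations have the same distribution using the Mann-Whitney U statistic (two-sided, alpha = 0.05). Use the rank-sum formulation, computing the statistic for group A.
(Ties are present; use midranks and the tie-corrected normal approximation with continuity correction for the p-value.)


Step 1: Combine and sort all 16 observations; assign midranks.
sorted (value, group): (7,X), (14,X), (16,X), (18,X), (19,Y), (21,X), (21,Y), (22,X), (26,X), (27,X), (27,Y), (32,Y), (33,Y), (39,Y), (41,Y), (42,Y)
ranks: 7->1, 14->2, 16->3, 18->4, 19->5, 21->6.5, 21->6.5, 22->8, 26->9, 27->10.5, 27->10.5, 32->12, 33->13, 39->14, 41->15, 42->16
Step 2: Rank sum for X: R1 = 1 + 2 + 3 + 4 + 6.5 + 8 + 9 + 10.5 = 44.
Step 3: U_X = R1 - n1(n1+1)/2 = 44 - 8*9/2 = 44 - 36 = 8.
       U_Y = n1*n2 - U_X = 64 - 8 = 56.
Step 4: Ties are present, so use the tie-corrected normal approximation (with continuity correction) for the p-value.
Step 5: p-value = 0.013450; compare to alpha = 0.05. reject H0.

U_X = 8, p = 0.013450, reject H0 at alpha = 0.05.


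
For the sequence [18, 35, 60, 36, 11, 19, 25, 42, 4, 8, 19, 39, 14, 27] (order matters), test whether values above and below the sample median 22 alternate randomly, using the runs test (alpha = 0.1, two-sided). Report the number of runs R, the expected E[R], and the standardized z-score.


Step 1: Compute median = 22; label A = above, B = below.
Labels in order: BAAABBAABBBABA  (n_A = 7, n_B = 7)
Step 2: Count runs R = 8.
Step 3: Under H0 (random ordering), E[R] = 2*n_A*n_B/(n_A+n_B) + 1 = 2*7*7/14 + 1 = 8.0000.
        Var[R] = 2*n_A*n_B*(2*n_A*n_B - n_A - n_B) / ((n_A+n_B)^2 * (n_A+n_B-1)) = 8232/2548 = 3.2308.
        SD[R] = 1.7974.
Step 4: R = E[R], so z = 0 with no continuity correction.
Step 5: Two-sided p-value via normal approximation = 2*(1 - Phi(|z|)) = 1.000000.
Step 6: alpha = 0.1. fail to reject H0.

R = 8, z = 0.0000, p = 1.000000, fail to reject H0.


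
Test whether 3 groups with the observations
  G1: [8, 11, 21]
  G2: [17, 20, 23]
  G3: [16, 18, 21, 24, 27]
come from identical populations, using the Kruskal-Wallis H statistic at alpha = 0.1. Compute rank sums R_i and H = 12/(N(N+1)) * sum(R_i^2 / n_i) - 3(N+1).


Step 1: Combine all N = 11 observations and assign midranks.
sorted (value, group, rank): (8,G1,1), (11,G1,2), (16,G3,3), (17,G2,4), (18,G3,5), (20,G2,6), (21,G1,7.5), (21,G3,7.5), (23,G2,9), (24,G3,10), (27,G3,11)
Step 2: Sum ranks within each group.
R_1 = 10.5 (n_1 = 3)
R_2 = 19 (n_2 = 3)
R_3 = 36.5 (n_3 = 5)
Step 3: H = 12/(N(N+1)) * sum(R_i^2/n_i) - 3(N+1)
     = 12/(11*12) * (10.5^2/3 + 19^2/3 + 36.5^2/5) - 3*12
     = 0.090909 * 423.533 - 36
     = 2.503030.
Step 4: Ties present; correction factor C = 1 - 6/(11^3 - 11) = 0.995455. Corrected H = 2.503030 / 0.995455 = 2.514460.
Step 5: Under H0, H ~ chi^2(2); p-value = 0.284441.
Step 6: alpha = 0.1. fail to reject H0.

H = 2.5145, df = 2, p = 0.284441, fail to reject H0.


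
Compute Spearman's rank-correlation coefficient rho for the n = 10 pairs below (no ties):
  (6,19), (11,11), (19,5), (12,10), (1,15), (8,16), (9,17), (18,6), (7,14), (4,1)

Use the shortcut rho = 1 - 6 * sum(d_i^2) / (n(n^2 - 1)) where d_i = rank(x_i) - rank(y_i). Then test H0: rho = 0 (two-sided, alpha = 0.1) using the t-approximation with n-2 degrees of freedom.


Step 1: Rank x and y separately (midranks; no ties here).
rank(x): 6->3, 11->7, 19->10, 12->8, 1->1, 8->5, 9->6, 18->9, 7->4, 4->2
rank(y): 19->10, 11->5, 5->2, 10->4, 15->7, 16->8, 17->9, 6->3, 14->6, 1->1
Step 2: d_i = R_x(i) - R_y(i); compute d_i^2.
  (3-10)^2=49, (7-5)^2=4, (10-2)^2=64, (8-4)^2=16, (1-7)^2=36, (5-8)^2=9, (6-9)^2=9, (9-3)^2=36, (4-6)^2=4, (2-1)^2=1
sum(d^2) = 228.
Step 3: rho = 1 - 6*228 / (10*(10^2 - 1)) = 1 - 1368/990 = -0.381818.
Step 4: Under H0, t = rho * sqrt((n-2)/(1-rho^2)) = -1.1685 ~ t(8).
Step 5: Two-sided p-value from the t-distribution with 8 df = 0.276255.
Step 6: alpha = 0.1. fail to reject H0.

rho = -0.3818, p = 0.276255, fail to reject H0 at alpha = 0.1.


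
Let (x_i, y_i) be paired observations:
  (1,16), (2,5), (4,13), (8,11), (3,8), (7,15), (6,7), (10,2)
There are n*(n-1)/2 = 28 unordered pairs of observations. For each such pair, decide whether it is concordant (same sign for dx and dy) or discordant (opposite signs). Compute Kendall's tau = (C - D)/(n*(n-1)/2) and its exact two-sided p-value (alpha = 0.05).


Step 1: Enumerate the 28 unordered pairs (i,j) with i<j and classify each by sign(x_j-x_i) * sign(y_j-y_i).
  (1,2):dx=+1,dy=-11->D; (1,3):dx=+3,dy=-3->D; (1,4):dx=+7,dy=-5->D; (1,5):dx=+2,dy=-8->D
  (1,6):dx=+6,dy=-1->D; (1,7):dx=+5,dy=-9->D; (1,8):dx=+9,dy=-14->D; (2,3):dx=+2,dy=+8->C
  (2,4):dx=+6,dy=+6->C; (2,5):dx=+1,dy=+3->C; (2,6):dx=+5,dy=+10->C; (2,7):dx=+4,dy=+2->C
  (2,8):dx=+8,dy=-3->D; (3,4):dx=+4,dy=-2->D; (3,5):dx=-1,dy=-5->C; (3,6):dx=+3,dy=+2->C
  (3,7):dx=+2,dy=-6->D; (3,8):dx=+6,dy=-11->D; (4,5):dx=-5,dy=-3->C; (4,6):dx=-1,dy=+4->D
  (4,7):dx=-2,dy=-4->C; (4,8):dx=+2,dy=-9->D; (5,6):dx=+4,dy=+7->C; (5,7):dx=+3,dy=-1->D
  (5,8):dx=+7,dy=-6->D; (6,7):dx=-1,dy=-8->C; (6,8):dx=+3,dy=-13->D; (7,8):dx=+4,dy=-5->D
Step 2: C = 11, D = 17, total pairs = 28.
Step 3: tau = (C - D)/(n(n-1)/2) = (11 - 17)/28 = -0.214286.
Step 4: Exact two-sided p-value (enumerate n! = 40320 permutations of y under H0): p = 0.548413.
Step 5: alpha = 0.05. fail to reject H0.

tau_b = -0.2143 (C=11, D=17), p = 0.548413, fail to reject H0.


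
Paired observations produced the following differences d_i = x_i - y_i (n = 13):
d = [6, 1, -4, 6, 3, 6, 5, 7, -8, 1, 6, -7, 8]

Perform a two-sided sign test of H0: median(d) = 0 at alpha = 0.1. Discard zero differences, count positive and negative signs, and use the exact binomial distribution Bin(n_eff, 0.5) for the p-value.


Step 1: Discard zero differences. Original n = 13; n_eff = number of nonzero differences = 13.
Nonzero differences (with sign): +6, +1, -4, +6, +3, +6, +5, +7, -8, +1, +6, -7, +8
Step 2: Count signs: positive = 10, negative = 3.
Step 3: Under H0: P(positive) = 0.5, so the number of positives S ~ Bin(13, 0.5).
Step 4: Two-sided exact p-value = sum of Bin(13,0.5) probabilities at or below the observed probability = 0.092285.
Step 5: alpha = 0.1. reject H0.

n_eff = 13, pos = 10, neg = 3, p = 0.092285, reject H0.


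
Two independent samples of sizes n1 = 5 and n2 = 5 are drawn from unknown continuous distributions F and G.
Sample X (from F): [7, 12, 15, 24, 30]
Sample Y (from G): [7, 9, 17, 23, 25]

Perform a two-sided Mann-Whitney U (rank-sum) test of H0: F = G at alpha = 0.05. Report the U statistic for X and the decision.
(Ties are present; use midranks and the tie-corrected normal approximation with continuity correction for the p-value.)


Step 1: Combine and sort all 10 observations; assign midranks.
sorted (value, group): (7,X), (7,Y), (9,Y), (12,X), (15,X), (17,Y), (23,Y), (24,X), (25,Y), (30,X)
ranks: 7->1.5, 7->1.5, 9->3, 12->4, 15->5, 17->6, 23->7, 24->8, 25->9, 30->10
Step 2: Rank sum for X: R1 = 1.5 + 4 + 5 + 8 + 10 = 28.5.
Step 3: U_X = R1 - n1(n1+1)/2 = 28.5 - 5*6/2 = 28.5 - 15 = 13.5.
       U_Y = n1*n2 - U_X = 25 - 13.5 = 11.5.
Step 4: Ties are present, so use the tie-corrected normal approximation (with continuity correction) for the p-value.
Step 5: p-value = 0.916563; compare to alpha = 0.05. fail to reject H0.

U_X = 13.5, p = 0.916563, fail to reject H0 at alpha = 0.05.


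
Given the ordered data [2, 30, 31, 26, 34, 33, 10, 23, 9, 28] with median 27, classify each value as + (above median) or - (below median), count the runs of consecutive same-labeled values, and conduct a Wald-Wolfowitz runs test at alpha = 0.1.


Step 1: Compute median = 27; label A = above, B = below.
Labels in order: BAABAABBBA  (n_A = 5, n_B = 5)
Step 2: Count runs R = 6.
Step 3: Under H0 (random ordering), E[R] = 2*n_A*n_B/(n_A+n_B) + 1 = 2*5*5/10 + 1 = 6.0000.
        Var[R] = 2*n_A*n_B*(2*n_A*n_B - n_A - n_B) / ((n_A+n_B)^2 * (n_A+n_B-1)) = 2000/900 = 2.2222.
        SD[R] = 1.4907.
Step 4: R = E[R], so z = 0 with no continuity correction.
Step 5: Two-sided p-value via normal approximation = 2*(1 - Phi(|z|)) = 1.000000.
Step 6: alpha = 0.1. fail to reject H0.

R = 6, z = 0.0000, p = 1.000000, fail to reject H0.


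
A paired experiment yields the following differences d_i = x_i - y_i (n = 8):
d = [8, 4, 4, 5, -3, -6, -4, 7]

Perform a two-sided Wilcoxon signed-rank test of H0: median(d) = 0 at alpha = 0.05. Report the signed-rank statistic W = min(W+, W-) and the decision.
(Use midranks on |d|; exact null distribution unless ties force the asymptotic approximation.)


Step 1: Drop any zero differences (none here) and take |d_i|.
|d| = [8, 4, 4, 5, 3, 6, 4, 7]
Step 2: Midrank |d_i| (ties get averaged ranks).
ranks: |8|->8, |4|->3, |4|->3, |5|->5, |3|->1, |6|->6, |4|->3, |7|->7
Step 3: Attach original signs; sum ranks with positive sign and with negative sign.
W+ = 8 + 3 + 3 + 5 + 7 = 26
W- = 1 + 6 + 3 = 10
(Check: W+ + W- = 36 should equal n(n+1)/2 = 36.)
Step 4: Test statistic W = min(W+, W-) = 10.
Step 5: Ties in |d|, so use the tie-corrected normal approximation.
        E[W] = n(n+1)/4 = 8*9/4 = 18.
        Tie groups: |d|=4 (t=3); sum(t^3 - t) = 24.
        Var[W] = n(n+1)(2n+1)/24 - sum(t^3-t)/48 = 1224/24 - 24/48 = 50.5.
        z = (W - E[W]) / sqrt(Var[W]) = (10 - 18) / 7.1063 = -1.1258.
        Two-sided p = 2*Phi(z) = 0.260269.
Step 6: alpha = 0.05. fail to reject H0.

W+ = 26, W- = 10, W = min = 10, p = 0.260269, fail to reject H0.


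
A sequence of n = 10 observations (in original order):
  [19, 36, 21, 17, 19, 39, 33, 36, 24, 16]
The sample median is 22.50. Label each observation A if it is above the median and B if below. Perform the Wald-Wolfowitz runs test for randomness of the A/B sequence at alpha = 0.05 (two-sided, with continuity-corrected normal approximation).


Step 1: Compute median = 22.50; label A = above, B = below.
Labels in order: BABBBAAAAB  (n_A = 5, n_B = 5)
Step 2: Count runs R = 5.
Step 3: Under H0 (random ordering), E[R] = 2*n_A*n_B/(n_A+n_B) + 1 = 2*5*5/10 + 1 = 6.0000.
        Var[R] = 2*n_A*n_B*(2*n_A*n_B - n_A - n_B) / ((n_A+n_B)^2 * (n_A+n_B-1)) = 2000/900 = 2.2222.
        SD[R] = 1.4907.
Step 4: Continuity-corrected z = (R + 0.5 - E[R]) / SD[R] = (5 + 0.5 - 6.0000) / 1.4907 = -0.3354.
Step 5: Two-sided p-value via normal approximation = 2*(1 - Phi(|z|)) = 0.737316.
Step 6: alpha = 0.05. fail to reject H0.

R = 5, z = -0.3354, p = 0.737316, fail to reject H0.


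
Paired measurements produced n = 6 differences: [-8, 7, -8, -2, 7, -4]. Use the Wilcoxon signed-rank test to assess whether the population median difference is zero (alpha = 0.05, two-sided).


Step 1: Drop any zero differences (none here) and take |d_i|.
|d| = [8, 7, 8, 2, 7, 4]
Step 2: Midrank |d_i| (ties get averaged ranks).
ranks: |8|->5.5, |7|->3.5, |8|->5.5, |2|->1, |7|->3.5, |4|->2
Step 3: Attach original signs; sum ranks with positive sign and with negative sign.
W+ = 3.5 + 3.5 = 7
W- = 5.5 + 5.5 + 1 + 2 = 14
(Check: W+ + W- = 21 should equal n(n+1)/2 = 21.)
Step 4: Test statistic W = min(W+, W-) = 7.
Step 5: Ties in |d|, so use the tie-corrected normal approximation.
        E[W] = n(n+1)/4 = 6*7/4 = 10.5.
        Tie groups: |d|=7 (t=2), |d|=8 (t=2); sum(t^3 - t) = 12.
        Var[W] = n(n+1)(2n+1)/24 - sum(t^3-t)/48 = 546/24 - 12/48 = 22.5.
        z = (W - E[W]) / sqrt(Var[W]) = (7 - 10.5) / 4.7434 = -0.7379.
        Two-sided p = 2*Phi(z) = 0.460597.
Step 6: alpha = 0.05. fail to reject H0.

W+ = 7, W- = 14, W = min = 7, p = 0.460597, fail to reject H0.


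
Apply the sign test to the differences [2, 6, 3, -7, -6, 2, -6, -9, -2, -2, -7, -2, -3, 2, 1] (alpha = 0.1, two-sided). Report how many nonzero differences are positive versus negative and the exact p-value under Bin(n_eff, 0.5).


Step 1: Discard zero differences. Original n = 15; n_eff = number of nonzero differences = 15.
Nonzero differences (with sign): +2, +6, +3, -7, -6, +2, -6, -9, -2, -2, -7, -2, -3, +2, +1
Step 2: Count signs: positive = 6, negative = 9.
Step 3: Under H0: P(positive) = 0.5, so the number of positives S ~ Bin(15, 0.5).
Step 4: Two-sided exact p-value = sum of Bin(15,0.5) probabilities at or below the observed probability = 0.607239.
Step 5: alpha = 0.1. fail to reject H0.

n_eff = 15, pos = 6, neg = 9, p = 0.607239, fail to reject H0.


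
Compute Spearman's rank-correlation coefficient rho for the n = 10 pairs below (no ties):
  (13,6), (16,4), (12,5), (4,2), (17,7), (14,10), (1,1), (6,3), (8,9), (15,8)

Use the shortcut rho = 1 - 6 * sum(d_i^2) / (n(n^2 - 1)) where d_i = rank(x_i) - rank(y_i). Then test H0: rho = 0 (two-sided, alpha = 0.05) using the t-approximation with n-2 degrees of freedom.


Step 1: Rank x and y separately (midranks; no ties here).
rank(x): 13->6, 16->9, 12->5, 4->2, 17->10, 14->7, 1->1, 6->3, 8->4, 15->8
rank(y): 6->6, 4->4, 5->5, 2->2, 7->7, 10->10, 1->1, 3->3, 9->9, 8->8
Step 2: d_i = R_x(i) - R_y(i); compute d_i^2.
  (6-6)^2=0, (9-4)^2=25, (5-5)^2=0, (2-2)^2=0, (10-7)^2=9, (7-10)^2=9, (1-1)^2=0, (3-3)^2=0, (4-9)^2=25, (8-8)^2=0
sum(d^2) = 68.
Step 3: rho = 1 - 6*68 / (10*(10^2 - 1)) = 1 - 408/990 = 0.587879.
Step 4: Under H0, t = rho * sqrt((n-2)/(1-rho^2)) = 2.0555 ~ t(8).
Step 5: Two-sided p-value from the t-distribution with 8 df = 0.073878.
Step 6: alpha = 0.05. fail to reject H0.

rho = 0.5879, p = 0.073878, fail to reject H0 at alpha = 0.05.


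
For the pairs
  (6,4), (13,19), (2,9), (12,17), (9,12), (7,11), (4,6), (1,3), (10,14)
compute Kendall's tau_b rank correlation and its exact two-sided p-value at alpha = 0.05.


Step 1: Enumerate the 36 unordered pairs (i,j) with i<j and classify each by sign(x_j-x_i) * sign(y_j-y_i).
  (1,2):dx=+7,dy=+15->C; (1,3):dx=-4,dy=+5->D; (1,4):dx=+6,dy=+13->C; (1,5):dx=+3,dy=+8->C
  (1,6):dx=+1,dy=+7->C; (1,7):dx=-2,dy=+2->D; (1,8):dx=-5,dy=-1->C; (1,9):dx=+4,dy=+10->C
  (2,3):dx=-11,dy=-10->C; (2,4):dx=-1,dy=-2->C; (2,5):dx=-4,dy=-7->C; (2,6):dx=-6,dy=-8->C
  (2,7):dx=-9,dy=-13->C; (2,8):dx=-12,dy=-16->C; (2,9):dx=-3,dy=-5->C; (3,4):dx=+10,dy=+8->C
  (3,5):dx=+7,dy=+3->C; (3,6):dx=+5,dy=+2->C; (3,7):dx=+2,dy=-3->D; (3,8):dx=-1,dy=-6->C
  (3,9):dx=+8,dy=+5->C; (4,5):dx=-3,dy=-5->C; (4,6):dx=-5,dy=-6->C; (4,7):dx=-8,dy=-11->C
  (4,8):dx=-11,dy=-14->C; (4,9):dx=-2,dy=-3->C; (5,6):dx=-2,dy=-1->C; (5,7):dx=-5,dy=-6->C
  (5,8):dx=-8,dy=-9->C; (5,9):dx=+1,dy=+2->C; (6,7):dx=-3,dy=-5->C; (6,8):dx=-6,dy=-8->C
  (6,9):dx=+3,dy=+3->C; (7,8):dx=-3,dy=-3->C; (7,9):dx=+6,dy=+8->C; (8,9):dx=+9,dy=+11->C
Step 2: C = 33, D = 3, total pairs = 36.
Step 3: tau = (C - D)/(n(n-1)/2) = (33 - 3)/36 = 0.833333.
Step 4: Exact two-sided p-value (enumerate n! = 362880 permutations of y under H0): p = 0.000854.
Step 5: alpha = 0.05. reject H0.

tau_b = 0.8333 (C=33, D=3), p = 0.000854, reject H0.


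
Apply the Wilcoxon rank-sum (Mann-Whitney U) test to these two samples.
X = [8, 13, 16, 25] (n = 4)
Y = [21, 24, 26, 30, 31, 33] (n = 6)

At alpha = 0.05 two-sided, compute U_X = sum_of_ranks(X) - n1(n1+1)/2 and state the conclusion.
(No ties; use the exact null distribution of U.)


Step 1: Combine and sort all 10 observations; assign midranks.
sorted (value, group): (8,X), (13,X), (16,X), (21,Y), (24,Y), (25,X), (26,Y), (30,Y), (31,Y), (33,Y)
ranks: 8->1, 13->2, 16->3, 21->4, 24->5, 25->6, 26->7, 30->8, 31->9, 33->10
Step 2: Rank sum for X: R1 = 1 + 2 + 3 + 6 = 12.
Step 3: U_X = R1 - n1(n1+1)/2 = 12 - 4*5/2 = 12 - 10 = 2.
       U_Y = n1*n2 - U_X = 24 - 2 = 22.
Step 4: No ties, so the exact null distribution of U (based on enumerating the C(10,4) = 210 equally likely rank assignments) gives the two-sided p-value.
Step 5: p-value = 0.038095; compare to alpha = 0.05. reject H0.

U_X = 2, p = 0.038095, reject H0 at alpha = 0.05.


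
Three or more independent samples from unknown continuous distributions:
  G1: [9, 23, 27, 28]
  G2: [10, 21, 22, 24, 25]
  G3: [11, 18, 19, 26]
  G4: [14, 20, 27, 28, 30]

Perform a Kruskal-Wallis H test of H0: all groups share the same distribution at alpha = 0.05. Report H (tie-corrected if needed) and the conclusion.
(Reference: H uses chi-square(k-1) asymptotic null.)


Step 1: Combine all N = 18 observations and assign midranks.
sorted (value, group, rank): (9,G1,1), (10,G2,2), (11,G3,3), (14,G4,4), (18,G3,5), (19,G3,6), (20,G4,7), (21,G2,8), (22,G2,9), (23,G1,10), (24,G2,11), (25,G2,12), (26,G3,13), (27,G1,14.5), (27,G4,14.5), (28,G1,16.5), (28,G4,16.5), (30,G4,18)
Step 2: Sum ranks within each group.
R_1 = 42 (n_1 = 4)
R_2 = 42 (n_2 = 5)
R_3 = 27 (n_3 = 4)
R_4 = 60 (n_4 = 5)
Step 3: H = 12/(N(N+1)) * sum(R_i^2/n_i) - 3(N+1)
     = 12/(18*19) * (42^2/4 + 42^2/5 + 27^2/4 + 60^2/5) - 3*19
     = 0.035088 * 1696.05 - 57
     = 2.510526.
Step 4: Ties present; correction factor C = 1 - 12/(18^3 - 18) = 0.997936. Corrected H = 2.510526 / 0.997936 = 2.515719.
Step 5: Under H0, H ~ chi^2(3); p-value = 0.472457.
Step 6: alpha = 0.05. fail to reject H0.

H = 2.5157, df = 3, p = 0.472457, fail to reject H0.


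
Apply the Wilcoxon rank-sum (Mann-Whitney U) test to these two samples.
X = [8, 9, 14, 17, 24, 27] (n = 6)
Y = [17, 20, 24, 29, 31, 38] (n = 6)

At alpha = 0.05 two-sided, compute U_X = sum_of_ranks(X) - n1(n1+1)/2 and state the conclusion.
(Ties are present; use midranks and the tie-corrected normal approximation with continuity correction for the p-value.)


Step 1: Combine and sort all 12 observations; assign midranks.
sorted (value, group): (8,X), (9,X), (14,X), (17,X), (17,Y), (20,Y), (24,X), (24,Y), (27,X), (29,Y), (31,Y), (38,Y)
ranks: 8->1, 9->2, 14->3, 17->4.5, 17->4.5, 20->6, 24->7.5, 24->7.5, 27->9, 29->10, 31->11, 38->12
Step 2: Rank sum for X: R1 = 1 + 2 + 3 + 4.5 + 7.5 + 9 = 27.
Step 3: U_X = R1 - n1(n1+1)/2 = 27 - 6*7/2 = 27 - 21 = 6.
       U_Y = n1*n2 - U_X = 36 - 6 = 30.
Step 4: Ties are present, so use the tie-corrected normal approximation (with continuity correction) for the p-value.
Step 5: p-value = 0.064610; compare to alpha = 0.05. fail to reject H0.

U_X = 6, p = 0.064610, fail to reject H0 at alpha = 0.05.


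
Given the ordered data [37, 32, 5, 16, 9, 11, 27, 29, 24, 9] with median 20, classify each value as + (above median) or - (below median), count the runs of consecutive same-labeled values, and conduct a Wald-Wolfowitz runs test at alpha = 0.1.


Step 1: Compute median = 20; label A = above, B = below.
Labels in order: AABBBBAAAB  (n_A = 5, n_B = 5)
Step 2: Count runs R = 4.
Step 3: Under H0 (random ordering), E[R] = 2*n_A*n_B/(n_A+n_B) + 1 = 2*5*5/10 + 1 = 6.0000.
        Var[R] = 2*n_A*n_B*(2*n_A*n_B - n_A - n_B) / ((n_A+n_B)^2 * (n_A+n_B-1)) = 2000/900 = 2.2222.
        SD[R] = 1.4907.
Step 4: Continuity-corrected z = (R + 0.5 - E[R]) / SD[R] = (4 + 0.5 - 6.0000) / 1.4907 = -1.0062.
Step 5: Two-sided p-value via normal approximation = 2*(1 - Phi(|z|)) = 0.314305.
Step 6: alpha = 0.1. fail to reject H0.

R = 4, z = -1.0062, p = 0.314305, fail to reject H0.


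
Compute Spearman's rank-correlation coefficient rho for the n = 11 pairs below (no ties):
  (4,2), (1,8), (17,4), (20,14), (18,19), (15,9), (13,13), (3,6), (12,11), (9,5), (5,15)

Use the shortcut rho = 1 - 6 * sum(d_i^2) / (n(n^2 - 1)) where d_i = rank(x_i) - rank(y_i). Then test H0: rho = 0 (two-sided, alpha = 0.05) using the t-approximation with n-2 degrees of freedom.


Step 1: Rank x and y separately (midranks; no ties here).
rank(x): 4->3, 1->1, 17->9, 20->11, 18->10, 15->8, 13->7, 3->2, 12->6, 9->5, 5->4
rank(y): 2->1, 8->5, 4->2, 14->9, 19->11, 9->6, 13->8, 6->4, 11->7, 5->3, 15->10
Step 2: d_i = R_x(i) - R_y(i); compute d_i^2.
  (3-1)^2=4, (1-5)^2=16, (9-2)^2=49, (11-9)^2=4, (10-11)^2=1, (8-6)^2=4, (7-8)^2=1, (2-4)^2=4, (6-7)^2=1, (5-3)^2=4, (4-10)^2=36
sum(d^2) = 124.
Step 3: rho = 1 - 6*124 / (11*(11^2 - 1)) = 1 - 744/1320 = 0.436364.
Step 4: Under H0, t = rho * sqrt((n-2)/(1-rho^2)) = 1.4549 ~ t(9).
Step 5: Two-sided p-value from the t-distribution with 9 df = 0.179665.
Step 6: alpha = 0.05. fail to reject H0.

rho = 0.4364, p = 0.179665, fail to reject H0 at alpha = 0.05.
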